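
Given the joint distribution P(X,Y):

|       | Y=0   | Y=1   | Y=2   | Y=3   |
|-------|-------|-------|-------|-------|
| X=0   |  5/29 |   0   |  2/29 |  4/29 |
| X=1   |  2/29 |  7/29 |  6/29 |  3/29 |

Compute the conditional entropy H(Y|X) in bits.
1.7099 bits

H(Y|X) = H(X,Y) - H(X)

H(X,Y) = -Σ_{x,y} P(x,y) log₂ P(x,y). Per-cell terms -P(x,y)·log₂P(x,y):
  X=0: 0.43725, 0.00000, 0.26607, 0.39420
  X=1: 0.26607, 0.49498, 0.47028, 0.33859
  (cells with P = 0 contribute 0)
Sum of the 8 terms: H(X,Y) = 2.66744 bits

Marginal of X (row sums):
  P(X=0) = 5/29 + 0 + 2/29 + 4/29 = 11/29
  P(X=1) = 2/29 + 7/29 + 6/29 + 3/29 = 18/29
H(X) = -[(11/29)·log₂(11/29) + (18/29)·log₂(18/29)]
  = 0.53048 + 0.42707 = 0.95755 bits

H(Y|X) = H(X,Y) - H(X) = 2.66744 - 0.95755 = 1.7099 bits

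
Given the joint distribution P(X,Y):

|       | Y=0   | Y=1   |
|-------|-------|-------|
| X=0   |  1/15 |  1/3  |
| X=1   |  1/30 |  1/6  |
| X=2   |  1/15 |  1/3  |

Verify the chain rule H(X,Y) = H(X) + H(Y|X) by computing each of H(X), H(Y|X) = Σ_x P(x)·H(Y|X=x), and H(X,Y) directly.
H(X) = 1.5219 bits, H(Y|X) = 0.6500 bits, H(X,Y) = 2.1720 bits

Marginal of X (row sums):
  P(X=0) = 1/15 + 1/3 = 2/5
  P(X=1) = 1/30 + 1/6 = 1/5
  P(X=2) = 1/15 + 1/3 = 2/5
H(X) = -[(2/5)·log₂(2/5) + (1/5)·log₂(1/5) + (2/5)·log₂(2/5)]
  = 0.5287712 + 0.4643856 + 0.5287712 = 1.5219 bits

H(Y|X) = Σ_x P(x)·H(Y|X=x):
  X=0: P(X=0) = 2/5, P(Y|X=0) = (1/6, 5/6) → H(Y|X=0) = 0.6500224
  X=1: P(X=1) = 1/5, P(Y|X=1) = (1/6, 5/6) → H(Y|X=1) = 0.6500224
  X=2: P(X=2) = 2/5, P(Y|X=2) = (1/6, 5/6) → H(Y|X=2) = 0.6500224
H(Y|X) = (2/5)·0.6500224 + (1/5)·0.6500224 + (2/5)·0.6500224 = 0.6500 bits

H(X,Y) = -Σ_{x,y} P(x,y) log₂ P(x,y). Per-cell terms -P(x,y)·log₂P(x,y):
  X=0: 0.2604594, 0.5283208
  X=1: 0.1635630, 0.4308271
  X=2: 0.2604594, 0.5283208
Sum of the 6 terms: H(X,Y) = 2.1720 bits

Chain rule check:
  H(X) + H(Y|X) = 1.5219 + 0.6500 = 2.1719 bits
  H(X,Y) = 2.1720 bits
✓ Chain rule verified (Δ = 0.0001 is 4-dp rounding noise: each of the three values was rounded independently).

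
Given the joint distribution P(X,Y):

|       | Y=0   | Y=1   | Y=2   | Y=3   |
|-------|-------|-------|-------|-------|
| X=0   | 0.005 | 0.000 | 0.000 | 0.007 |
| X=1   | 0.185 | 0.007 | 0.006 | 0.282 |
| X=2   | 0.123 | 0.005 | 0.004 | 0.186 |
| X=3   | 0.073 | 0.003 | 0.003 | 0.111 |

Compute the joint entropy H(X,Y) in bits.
2.7193 bits

H(X,Y) = -Σ_{x,y} P(x,y) log₂ P(x,y). Per-cell terms -P(x,y)·log₂P(x,y):
  X=0: 0.0382, 0.0000, 0.0000, 0.0501
  X=1: 0.4504, 0.0501, 0.0443, 0.5150
  X=2: 0.3719, 0.0382, 0.0319, 0.4514
  X=3: 0.2756, 0.0251, 0.0251, 0.3520
  (cells with P = 0 contribute 0)
Sum of the 16 terms: H(X,Y) = 2.7193 bits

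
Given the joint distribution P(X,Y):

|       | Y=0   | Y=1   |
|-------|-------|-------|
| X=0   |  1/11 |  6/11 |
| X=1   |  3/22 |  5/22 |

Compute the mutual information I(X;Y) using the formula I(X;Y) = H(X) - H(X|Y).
0.0496 bits

I(X;Y) = H(X) - H(X|Y)

Marginal of X (row sums):
  P(X=0) = 1/11 + 6/11 = 7/11
  P(X=1) = 3/22 + 5/22 = 4/11
H(X) = -[(7/11)·log₂(7/11) + (4/11)·log₂(4/11)]
  = 0.41496 + 0.53070 = 0.94566 bits

Marginal of Y (column sums):
  P(Y=0) = 1/11 + 3/22 = 5/22
  P(Y=1) = 6/11 + 5/22 = 17/22
H(X|Y) = Σ_y P(y)·H(X|Y=y):
  Y=0: P(Y=0) = 5/22, P(X|Y=0) = (2/5, 3/5) → H(X|Y=0) = 0.97095
  Y=1: P(Y=1) = 17/22, P(X|Y=1) = (12/17, 5/17) → H(X|Y=1) = 0.87398
H(X|Y) = (5/22)·0.97095 + (17/22)·0.87398 = 0.89602 bits

I(X;Y) = H(X) - H(X|Y) = 0.94566 - 0.89602 = 0.0496 bits

Cross-check via I(X;Y) = H(X) + H(Y) - H(X,Y): computing H(Y) from the column sums and H(X,Y) from the 4 cells in the same way gives H(Y) = 0.77323 bits and H(X,Y) = 1.66925 bits, so
I(X;Y) = 0.94566 + 0.77323 - 1.66925 = 0.0496 bits ✓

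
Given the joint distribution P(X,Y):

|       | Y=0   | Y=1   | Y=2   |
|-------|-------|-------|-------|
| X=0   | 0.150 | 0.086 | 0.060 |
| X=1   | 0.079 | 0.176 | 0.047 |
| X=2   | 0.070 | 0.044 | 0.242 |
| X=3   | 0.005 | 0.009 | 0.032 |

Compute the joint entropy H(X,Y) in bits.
3.1167 bits

H(X,Y) = -Σ_{x,y} P(x,y) log₂ P(x,y). Per-cell terms -P(x,y)·log₂P(x,y):
  X=0: 0.4105, 0.3044, 0.2435
  X=1: 0.2893, 0.4411, 0.2073
  X=2: 0.2686, 0.1983, 0.4954
  X=3: 0.0382, 0.0612, 0.1589
Sum of the 12 terms: H(X,Y) = 3.1167 bits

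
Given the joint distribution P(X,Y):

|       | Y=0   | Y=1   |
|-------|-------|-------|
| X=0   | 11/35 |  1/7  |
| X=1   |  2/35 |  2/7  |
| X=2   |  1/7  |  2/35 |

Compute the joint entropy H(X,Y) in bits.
2.3152 bits

H(X,Y) = -Σ_{x,y} P(x,y) log₂ P(x,y). Per-cell terms -P(x,y)·log₂P(x,y):
  X=0: 0.52481, 0.40105
  X=1: 0.23596, 0.51639
  X=2: 0.40105, 0.23596
Sum of the 6 terms: H(X,Y) = 2.3152 bits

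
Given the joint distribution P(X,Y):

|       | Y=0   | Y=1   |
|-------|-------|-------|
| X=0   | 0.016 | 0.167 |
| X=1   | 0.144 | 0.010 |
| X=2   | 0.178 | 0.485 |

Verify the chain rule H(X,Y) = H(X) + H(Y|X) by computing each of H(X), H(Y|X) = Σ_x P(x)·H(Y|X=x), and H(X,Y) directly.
H(X) = 1.2571 bits, H(Y|X) = 0.6881 bits, H(X,Y) = 1.9452 bits

Marginal of X (row sums):
  P(X=0) = 0.016 + 0.167 = 0.183
  P(X=1) = 0.144 + 0.010 = 0.154
  P(X=2) = 0.178 + 0.485 = 0.663
H(X) = -[0.183·log₂(0.183) + 0.154·log₂(0.154) + 0.663·log₂(0.663)]
  = 0.4484 + 0.4156 + 0.3931 = 1.2571 bits

H(Y|X) = Σ_x P(x)·H(Y|X=x):
  X=0: P(X=0) = 0.183, P(Y|X=0) = (16/183, 167/183) → H(Y|X=0) = 0.4278
  X=1: P(X=1) = 0.154, P(Y|X=1) = (72/77, 5/77) → H(Y|X=1) = 0.3467
  X=2: P(X=2) = 0.663, P(Y|X=2) = (178/663, 485/663) → H(Y|X=2) = 0.8393
H(Y|X) = 0.183·0.4278 + 0.154·0.3467 + 0.663·0.8393 = 0.6881 bits

H(X,Y) = -Σ_{x,y} P(x,y) log₂ P(x,y). Per-cell terms -P(x,y)·log₂P(x,y):
  X=0: 0.0955, 0.4312
  X=1: 0.4026, 0.0664
  X=2: 0.4432, 0.5063
Sum of the 6 terms: H(X,Y) = 1.9452 bits

Chain rule check:
  H(X) + H(Y|X) = 1.2571 + 0.6881 = 1.9452 bits
  H(X,Y) = 1.9452 bits
✓ Chain rule verified.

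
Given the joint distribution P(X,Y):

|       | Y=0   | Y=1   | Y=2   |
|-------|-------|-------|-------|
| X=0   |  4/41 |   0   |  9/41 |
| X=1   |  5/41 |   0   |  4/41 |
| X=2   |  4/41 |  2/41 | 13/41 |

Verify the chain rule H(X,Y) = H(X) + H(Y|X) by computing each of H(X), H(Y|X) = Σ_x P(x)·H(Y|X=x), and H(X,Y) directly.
H(X) = 1.5199 bits, H(Y|X) = 1.0512 bits, H(X,Y) = 2.5711 bits

Marginal of X (row sums):
  P(X=0) = 4/41 + 0 + 9/41 = 13/41
  P(X=1) = 5/41 + 0 + 4/41 = 9/41
  P(X=2) = 4/41 + 2/41 + 13/41 = 19/41
H(X) = -[(13/41)·log₂(13/41) + (9/41)·log₂(9/41) + (19/41)·log₂(19/41)]
  = 0.52543 + 0.48021 + 0.51422 = 1.5199 bits

H(Y|X) = Σ_x P(x)·H(Y|X=x):
  X=0: P(X=0) = 13/41, P(Y|X=0) = (4/13, 0, 9/13) → H(Y|X=0) = 0.89049
  X=1: P(X=1) = 9/41, P(Y|X=1) = (5/9, 0, 4/9) → H(Y|X=1) = 0.99108
  X=2: P(X=2) = 19/41, P(Y|X=2) = (4/19, 2/19, 13/19) → H(Y|X=2) = 1.18973
H(Y|X) = (13/41)·0.89049 + (9/41)·0.99108 + (19/41)·1.18973 = 1.0512 bits

H(X,Y) = -Σ_{x,y} P(x,y) log₂ P(x,y). Per-cell terms -P(x,y)·log₂P(x,y):
  X=0: 0.32757, 0.00000, 0.48021
  X=1: 0.37020, 0.00000, 0.32757
  X=2: 0.32757, 0.21256, 0.52543
  (cells with P = 0 contribute 0)
Sum of the 9 terms: H(X,Y) = 2.5711 bits

Chain rule check:
  H(X) + H(Y|X) = 1.5199 + 1.0512 = 2.5711 bits
  H(X,Y) = 2.5711 bits
✓ Chain rule verified.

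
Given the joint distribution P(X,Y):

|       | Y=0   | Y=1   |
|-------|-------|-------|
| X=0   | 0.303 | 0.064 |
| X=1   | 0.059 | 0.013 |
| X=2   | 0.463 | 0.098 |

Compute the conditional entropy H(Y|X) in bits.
0.6690 bits

H(Y|X) = H(X,Y) - H(X)

H(X,Y) = -Σ_{x,y} P(x,y) log₂ P(x,y). Per-cell terms -P(x,y)·log₂P(x,y):
  X=0: 0.52195, 0.25381
  X=1: 0.24091, 0.08145
  X=2: 0.51435, 0.32841
Sum of the 6 terms: H(X,Y) = 1.9409 bits

Marginal of X (row sums):
  P(X=0) = 0.303 + 0.064 = 0.367
  P(X=1) = 0.059 + 0.013 = 0.072
  P(X=2) = 0.463 + 0.098 = 0.561
H(X) = -[0.367·log₂(0.367) + 0.072·log₂(0.072) + 0.561·log₂(0.561)]
  = 0.53074 + 0.27330 + 0.46783 = 1.2719 bits

H(Y|X) = H(X,Y) - H(X) = 1.9409 - 1.2719 = 0.6690 bits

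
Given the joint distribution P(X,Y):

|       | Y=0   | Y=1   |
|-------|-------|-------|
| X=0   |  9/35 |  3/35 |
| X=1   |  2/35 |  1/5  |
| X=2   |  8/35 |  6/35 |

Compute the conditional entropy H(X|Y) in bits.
1.4361 bits

H(X|Y) = H(X,Y) - H(Y)

H(X,Y) = -Σ_{x,y} P(x,y) log₂ P(x,y). Per-cell terms -P(x,y)·log₂P(x,y):
  X=0: 0.50383, 0.30380
  X=1: 0.23596, 0.46439
  X=2: 0.48669, 0.43617
Sum of the 6 terms: H(X,Y) = 2.4308 bits

Marginal of Y (column sums):
  P(Y=0) = 9/35 + 2/35 + 8/35 = 19/35
  P(Y=1) = 3/35 + 1/5 + 6/35 = 16/35
H(Y) = -[(19/35)·log₂(19/35) + (16/35)·log₂(16/35)]
  = 0.47845 + 0.51624 = 0.9947 bits

H(X|Y) = H(X,Y) - H(Y) = 2.4308 - 0.9947 = 1.4361 bits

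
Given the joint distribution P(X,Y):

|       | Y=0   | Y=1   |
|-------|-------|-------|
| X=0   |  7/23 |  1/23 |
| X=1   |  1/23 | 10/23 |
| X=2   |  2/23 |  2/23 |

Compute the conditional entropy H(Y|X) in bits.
0.5732 bits

H(Y|X) = H(X,Y) - H(X)

H(X,Y) = -Σ_{x,y} P(x,y) log₂ P(x,y). Per-cell terms -P(x,y)·log₂P(x,y):
  X=0: 0.5223, 0.1967
  X=1: 0.1967, 0.5224
  X=2: 0.3064, 0.3064
Sum of the 6 terms: H(X,Y) = 2.0509 bits

Marginal of X (row sums):
  P(X=0) = 7/23 + 1/23 = 8/23
  P(X=1) = 1/23 + 10/23 = 11/23
  P(X=2) = 2/23 + 2/23 = 4/23
H(X) = -[(8/23)·log₂(8/23) + (11/23)·log₂(11/23) + (4/23)·log₂(4/23)]
  = 0.5299 + 0.5089 + 0.4389 = 1.4777 bits

H(Y|X) = H(X,Y) - H(X) = 2.0509 - 1.4777 = 0.5732 bits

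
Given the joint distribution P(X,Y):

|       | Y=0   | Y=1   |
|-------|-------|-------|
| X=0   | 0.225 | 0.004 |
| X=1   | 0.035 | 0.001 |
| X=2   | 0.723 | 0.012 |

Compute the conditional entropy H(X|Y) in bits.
0.9859 bits

H(X|Y) = H(X,Y) - H(Y)

H(X,Y) = -Σ_{x,y} P(x,y) log₂ P(x,y). Per-cell terms -P(x,y)·log₂P(x,y):
  X=0: 0.484201, 0.031863
  X=1: 0.169278, 0.009966
  X=2: 0.338315, 0.076570
Sum of the 6 terms: H(X,Y) = 1.11019 bits

Marginal of Y (column sums):
  P(Y=0) = 0.225 + 0.035 + 0.723 = 0.983
  P(Y=1) = 0.004 + 0.001 + 0.012 = 0.017
H(Y) = -[0.983·log₂(0.983) + 0.017·log₂(0.017)]
  = 0.024316 + 0.099931 = 0.12425 bits

H(X|Y) = H(X,Y) - H(Y) = 1.11019 - 0.12425 = 0.9859 bits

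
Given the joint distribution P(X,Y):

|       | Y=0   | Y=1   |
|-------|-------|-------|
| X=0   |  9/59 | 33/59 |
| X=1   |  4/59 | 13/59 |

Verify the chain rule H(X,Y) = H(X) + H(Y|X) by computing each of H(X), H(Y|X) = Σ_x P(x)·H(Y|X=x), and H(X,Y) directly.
H(X) = 0.8663 bits, H(Y|X) = 0.7604 bits, H(X,Y) = 1.6267 bits

Marginal of X (row sums):
  P(X=0) = 9/59 + 33/59 = 42/59
  P(X=1) = 4/59 + 13/59 = 17/59
H(X) = -[(42/59)·log₂(42/59) + (17/59)·log₂(17/59)]
  = 0.3490 + 0.5173 = 0.8663 bits

H(Y|X) = Σ_x P(x)·H(Y|X=x):
  X=0: P(X=0) = 42/59, P(Y|X=0) = (3/14, 11/14) → H(Y|X=0) = 0.7496
  X=1: P(X=1) = 17/59, P(Y|X=1) = (4/17, 13/17) → H(Y|X=1) = 0.7871
H(Y|X) = (42/59)·0.7496 + (17/59)·0.7871 = 0.7604 bits

H(X,Y) = -Σ_{x,y} P(x,y) log₂ P(x,y). Per-cell terms -P(x,y)·log₂P(x,y):
  X=0: 0.4138, 0.4689
  X=1: 0.2632, 0.4808
Sum of the 4 terms: H(X,Y) = 1.6267 bits

Chain rule check:
  H(X) + H(Y|X) = 0.8663 + 0.7604 = 1.6267 bits
  H(X,Y) = 1.6267 bits
✓ Chain rule verified.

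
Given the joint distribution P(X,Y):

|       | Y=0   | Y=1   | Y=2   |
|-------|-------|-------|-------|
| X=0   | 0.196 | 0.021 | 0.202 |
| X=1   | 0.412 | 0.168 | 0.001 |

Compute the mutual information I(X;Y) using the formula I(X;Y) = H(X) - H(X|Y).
0.3253 bits

I(X;Y) = H(X) - H(X|Y)

Marginal of X (row sums):
  P(X=0) = 0.196 + 0.021 + 0.202 = 0.419
  P(X=1) = 0.412 + 0.168 + 0.001 = 0.581
H(X) = -[0.419·log₂(0.419) + 0.581·log₂(0.581)]
  = 0.5258357 + 0.4551496 = 0.980985 bits

Marginal of Y (column sums):
  P(Y=0) = 0.196 + 0.412 = 0.608
  P(Y=1) = 0.021 + 0.168 = 0.189
  P(Y=2) = 0.202 + 0.001 = 0.203
H(X|Y) = Σ_y P(y)·H(X|Y=y):
  Y=0: P(Y=0) = 0.608, P(X|Y=0) = (49/152, 103/152) → H(X|Y=0) = 0.9069385
  Y=1: P(Y=1) = 0.189, P(X|Y=1) = (1/9, 8/9) → H(X|Y=1) = 0.5032583
  Y=2: P(Y=2) = 0.203, P(X|Y=2) = (202/203, 1/203) → H(X|Y=2) = 0.0448496
H(X|Y) = 0.608·0.9069385 + 0.189·0.5032583 + 0.203·0.0448496 = 0.655639 bits

I(X;Y) = H(X) - H(X|Y) = 0.980985 - 0.655639 = 0.3253 bits

Cross-check via I(X;Y) = H(X) + H(Y) - H(X,Y): computing H(Y) from the column sums and H(X,Y) from the 6 cells in the same way gives H(Y) = 1.357717 bits and H(X,Y) = 2.013356 bits, so
I(X;Y) = 0.980985 + 1.357717 - 2.013356 = 0.3253 bits ✓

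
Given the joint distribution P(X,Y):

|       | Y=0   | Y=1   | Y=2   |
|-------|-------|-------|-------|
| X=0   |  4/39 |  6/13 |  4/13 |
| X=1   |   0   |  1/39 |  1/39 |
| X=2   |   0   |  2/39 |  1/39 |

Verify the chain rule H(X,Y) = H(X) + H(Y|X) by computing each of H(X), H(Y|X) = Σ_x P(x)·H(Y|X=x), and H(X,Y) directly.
H(X) = 0.6770 bits, H(Y|X) = 1.3244 bits, H(X,Y) = 2.0013 bits

Marginal of X (row sums):
  P(X=0) = 4/39 + 6/13 + 4/13 = 34/39
  P(X=1) = 0 + 1/39 + 1/39 = 2/39
  P(X=2) = 0 + 2/39 + 1/39 = 1/13
H(X) = -[(34/39)·log₂(34/39) + (2/39)·log₂(2/39) + (1/13)·log₂(1/13)]
  = 0.1726 + 0.2198 + 0.2846 = 0.6770 bits

H(Y|X) = Σ_x P(x)·H(Y|X=x):
  X=0: P(X=0) = 34/39, P(Y|X=0) = (2/17, 9/17, 6/17) → H(Y|X=0) = 1.3793
  X=1: P(X=1) = 2/39, P(Y|X=1) = (0, 1/2, 1/2) → H(Y|X=1) = 1.0000
  X=2: P(X=2) = 1/13, P(Y|X=2) = (0, 2/3, 1/3) → H(Y|X=2) = 0.9183
H(Y|X) = (34/39)·1.3793 + (2/39)·1.0000 + (1/13)·0.9183 = 1.3244 bits

H(X,Y) = -Σ_{x,y} P(x,y) log₂ P(x,y). Per-cell terms -P(x,y)·log₂P(x,y):
  X=0: 0.3370, 0.5148, 0.5232
  X=1: 0.0000, 0.1355, 0.1355
  X=2: 0.0000, 0.2198, 0.1355
  (cells with P = 0 contribute 0)
Sum of the 9 terms: H(X,Y) = 2.0013 bits

Chain rule check:
  H(X) + H(Y|X) = 0.6770 + 1.3244 = 2.0014 bits
  H(X,Y) = 2.0013 bits
✓ Chain rule verified (Δ = 0.0001 is 4-dp rounding noise: each of the three values was rounded independently).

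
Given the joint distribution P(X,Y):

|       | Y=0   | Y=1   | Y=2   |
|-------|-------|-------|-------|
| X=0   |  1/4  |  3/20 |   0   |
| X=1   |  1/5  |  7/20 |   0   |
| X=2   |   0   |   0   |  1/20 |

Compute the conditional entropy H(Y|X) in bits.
0.9019 bits

H(Y|X) = H(X,Y) - H(X)

H(X,Y) = -Σ_{x,y} P(x,y) log₂ P(x,y). Per-cell terms -P(x,y)·log₂P(x,y):
  X=0: 0.50000, 0.41054, 0.00000
  X=1: 0.46439, 0.53010, 0.00000
  X=2: 0.00000, 0.00000, 0.21610
  (cells with P = 0 contribute 0)
Sum of the 9 terms: H(X,Y) = 2.1211 bits

Marginal of X (row sums):
  P(X=0) = 1/4 + 3/20 + 0 = 2/5
  P(X=1) = 1/5 + 7/20 + 0 = 11/20
  P(X=2) = 0 + 0 + 1/20 = 1/20
H(X) = -[(2/5)·log₂(2/5) + (11/20)·log₂(11/20) + (1/20)·log₂(1/20)]
  = 0.52877 + 0.47437 + 0.21610 = 1.2192 bits

H(Y|X) = H(X,Y) - H(X) = 2.1211 - 1.2192 = 0.9019 bits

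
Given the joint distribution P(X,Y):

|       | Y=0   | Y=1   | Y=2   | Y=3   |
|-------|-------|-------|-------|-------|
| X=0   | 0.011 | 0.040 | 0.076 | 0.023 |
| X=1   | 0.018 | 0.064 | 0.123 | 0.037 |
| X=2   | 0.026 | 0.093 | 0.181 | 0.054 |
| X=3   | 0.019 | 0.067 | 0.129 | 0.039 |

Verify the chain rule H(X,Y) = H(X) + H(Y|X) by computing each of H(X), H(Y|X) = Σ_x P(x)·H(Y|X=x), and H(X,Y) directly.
H(X) = 1.9384 bits, H(Y|X) = 1.6955 bits, H(X,Y) = 3.6339 bits

Marginal of X (row sums):
  P(X=0) = 0.011 + 0.040 + 0.076 + 0.023 = 0.150
  P(X=1) = 0.018 + 0.064 + 0.123 + 0.037 = 0.242
  P(X=2) = 0.026 + 0.093 + 0.181 + 0.054 = 0.354
  P(X=3) = 0.019 + 0.067 + 0.129 + 0.039 = 0.254
H(X) = -[0.150·log₂(0.150) + 0.242·log₂(0.242) + 0.354·log₂(0.354) + 0.254·log₂(0.254)]
  = 0.41054 + 0.49535 + 0.53036 + 0.50218 = 1.9384 bits

H(Y|X) = Σ_x P(x)·H(Y|X=x):
  X=0: P(X=0) = 0.150, P(Y|X=0) = (11/150, 4/15, 38/75, 23/150) → H(Y|X=0) = 1.69672
  X=1: P(X=1) = 0.242, P(Y|X=1) = (9/121, 32/121, 123/242, 37/242) → H(Y|X=1) = 1.69681
  X=2: P(X=2) = 0.354, P(Y|X=2) = (13/177, 31/118, 181/354, 9/59) → H(Y|X=2) = 1.69193
  X=3: P(X=3) = 0.254, P(Y|X=3) = (19/254, 67/254, 129/254, 39/254) → H(Y|X=3) = 1.69846
H(Y|X) = 0.150·1.69672 + 0.242·1.69681 + 0.354·1.69193 + 0.254·1.69846 = 1.6955 bits

H(X,Y) = -Σ_{x,y} P(x,y) log₂ P(x,y). Per-cell terms -P(x,y)·log₂P(x,y):
  X=0: 0.07157, 0.18575, 0.28256, 0.12517
  X=1: 0.10433, 0.25381, 0.37186, 0.17598
  X=2: 0.13690, 0.31868, 0.44633, 0.22739
  X=3: 0.10864, 0.26128, 0.38114, 0.18253
Sum of the 16 terms: H(X,Y) = 3.6339 bits

Chain rule check:
  H(X) + H(Y|X) = 1.9384 + 1.6955 = 3.6339 bits
  H(X,Y) = 3.6339 bits
✓ Chain rule verified.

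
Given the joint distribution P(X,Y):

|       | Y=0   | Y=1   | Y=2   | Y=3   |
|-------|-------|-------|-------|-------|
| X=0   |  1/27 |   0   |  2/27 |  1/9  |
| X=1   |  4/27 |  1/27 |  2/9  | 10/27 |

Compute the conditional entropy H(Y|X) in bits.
1.6394 bits

H(Y|X) = H(X,Y) - H(X)

H(X,Y) = -Σ_{x,y} P(x,y) log₂ P(x,y). Per-cell terms -P(x,y)·log₂P(x,y):
  X=0: 0.17611, 0.00000, 0.27814, 0.35221
  X=1: 0.40813, 0.17611, 0.48221, 0.53073
  (cells with P = 0 contribute 0)
Sum of the 8 terms: H(X,Y) = 2.4036 bits

Marginal of X (row sums):
  P(X=0) = 1/27 + 0 + 2/27 + 1/9 = 2/9
  P(X=1) = 4/27 + 1/27 + 2/9 + 10/27 = 7/9
H(X) = -[(2/9)·log₂(2/9) + (7/9)·log₂(7/9)]
  = 0.48221 + 0.28200 = 0.7642 bits

H(Y|X) = H(X,Y) - H(X) = 2.4036 - 0.7642 = 1.6394 bits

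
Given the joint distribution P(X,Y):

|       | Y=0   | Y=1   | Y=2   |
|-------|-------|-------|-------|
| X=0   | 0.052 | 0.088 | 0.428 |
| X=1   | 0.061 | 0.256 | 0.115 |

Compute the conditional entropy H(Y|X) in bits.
1.1760 bits

H(Y|X) = H(X,Y) - H(X)

H(X,Y) = -Σ_{x,y} P(x,y) log₂ P(x,y). Per-cell terms -P(x,y)·log₂P(x,y):
  X=0: 0.22180, 0.30856, 0.52401
  X=1: 0.24614, 0.50324, 0.35883
Sum of the 6 terms: H(X,Y) = 2.1626 bits

Marginal of X (row sums):
  P(X=0) = 0.052 + 0.088 + 0.428 = 0.568
  P(X=1) = 0.061 + 0.256 + 0.115 = 0.432
H(X) = -[0.568·log₂(0.568) + 0.432·log₂(0.432)]
  = 0.46351 + 0.52311 = 0.9866 bits

H(Y|X) = H(X,Y) - H(X) = 2.1626 - 0.9866 = 1.1760 bits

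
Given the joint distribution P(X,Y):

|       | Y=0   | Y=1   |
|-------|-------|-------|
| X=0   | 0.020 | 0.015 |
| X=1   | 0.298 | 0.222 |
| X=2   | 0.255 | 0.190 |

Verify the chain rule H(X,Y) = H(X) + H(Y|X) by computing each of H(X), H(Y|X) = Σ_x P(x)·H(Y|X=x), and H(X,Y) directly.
H(X) = 1.1797 bits, H(Y|X) = 0.9846 bits, H(X,Y) = 2.1642 bits

Marginal of X (row sums):
  P(X=0) = 0.020 + 0.015 = 0.035
  P(X=1) = 0.298 + 0.222 = 0.520
  P(X=2) = 0.255 + 0.190 = 0.445
H(X) = -[0.035·log₂(0.035) + 0.520·log₂(0.520) + 0.445·log₂(0.445)]
  = 0.1693 + 0.4906 + 0.5198 = 1.1797 bits

H(Y|X) = Σ_x P(x)·H(Y|X=x):
  X=0: P(X=0) = 0.035, P(Y|X=0) = (4/7, 3/7) → H(Y|X=0) = 0.9852
  X=1: P(X=1) = 0.520, P(Y|X=1) = (149/260, 111/260) → H(Y|X=1) = 0.9845
  X=2: P(X=2) = 0.445, P(Y|X=2) = (51/89, 38/89) → H(Y|X=2) = 0.9846
H(Y|X) = 0.035·0.9852 + 0.520·0.9845 + 0.445·0.9846 = 0.9846 bits

H(X,Y) = -Σ_{x,y} P(x,y) log₂ P(x,y). Per-cell terms -P(x,y)·log₂P(x,y):
  X=0: 0.1129, 0.0909
  X=1: 0.5205, 0.4820
  X=2: 0.5027, 0.4552
Sum of the 6 terms: H(X,Y) = 2.1642 bits

Chain rule check:
  H(X) + H(Y|X) = 1.1797 + 0.9846 = 2.1643 bits
  H(X,Y) = 2.1642 bits
✓ Chain rule verified (Δ = 0.0001 is 4-dp rounding noise: each of the three values was rounded independently).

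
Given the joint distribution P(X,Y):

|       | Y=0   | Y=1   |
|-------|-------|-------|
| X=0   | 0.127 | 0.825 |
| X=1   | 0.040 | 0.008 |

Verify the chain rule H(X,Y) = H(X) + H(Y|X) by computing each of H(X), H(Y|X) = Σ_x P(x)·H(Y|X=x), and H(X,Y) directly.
H(X) = 0.2778 bits, H(Y|X) = 0.5707 bits, H(X,Y) = 0.8485 bits

Marginal of X (row sums):
  P(X=0) = 0.127 + 0.825 = 0.952
  P(X=1) = 0.040 + 0.008 = 0.048
H(X) = -[0.952·log₂(0.952) + 0.048·log₂(0.048)]
  = 0.06756 + 0.21028 = 0.2778 bits

H(Y|X) = Σ_x P(x)·H(Y|X=x):
  X=0: P(X=0) = 0.952, P(Y|X=0) = (127/952, 825/952) → H(Y|X=0) = 0.56670
  X=1: P(X=1) = 0.048, P(Y|X=1) = (5/6, 1/6) → H(Y|X=1) = 0.65002
H(Y|X) = 0.952·0.56670 + 0.048·0.65002 = 0.5707 bits

H(X,Y) = -Σ_{x,y} P(x,y) log₂ P(x,y). Per-cell terms -P(x,y)·log₂P(x,y):
  X=0: 0.37809, 0.22897
  X=1: 0.18575, 0.05573
Sum of the 4 terms: H(X,Y) = 0.8485 bits

Chain rule check:
  H(X) + H(Y|X) = 0.2778 + 0.5707 = 0.8485 bits
  H(X,Y) = 0.8485 bits
✓ Chain rule verified.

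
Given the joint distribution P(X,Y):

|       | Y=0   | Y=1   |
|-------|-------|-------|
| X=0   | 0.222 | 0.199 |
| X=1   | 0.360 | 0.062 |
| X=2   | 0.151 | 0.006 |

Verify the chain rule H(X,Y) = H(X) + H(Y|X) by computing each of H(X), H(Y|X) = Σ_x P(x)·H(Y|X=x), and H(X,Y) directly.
H(X) = 1.4701 bits, H(Y|X) = 0.7109 bits, H(X,Y) = 2.1810 bits

Marginal of X (row sums):
  P(X=0) = 0.222 + 0.199 = 0.421
  P(X=1) = 0.360 + 0.062 = 0.422
  P(X=2) = 0.151 + 0.006 = 0.157
H(X) = -[0.421·log₂(0.421) + 0.422·log₂(0.422) + 0.157·log₂(0.157)]
  = 0.52545 + 0.52526 + 0.41937 = 1.4701 bits

H(Y|X) = Σ_x P(x)·H(Y|X=x):
  X=0: P(X=0) = 0.421, P(Y|X=0) = (222/421, 199/421) → H(Y|X=0) = 0.99785
  X=1: P(X=1) = 0.422, P(Y|X=1) = (180/211, 31/211) → H(Y|X=1) = 0.60208
  X=2: P(X=2) = 0.157, P(Y|X=2) = (151/157, 6/157) → H(Y|X=2) = 0.23405
H(Y|X) = 0.421·0.99785 + 0.422·0.60208 + 0.157·0.23405 = 0.7109 bits

H(X,Y) = -Σ_{x,y} P(x,y) log₂ P(x,y). Per-cell terms -P(x,y)·log₂P(x,y):
  X=0: 0.48204, 0.46350
  X=1: 0.53062, 0.24872
  X=2: 0.41183, 0.04428
Sum of the 6 terms: H(X,Y) = 2.1810 bits

Chain rule check:
  H(X) + H(Y|X) = 1.4701 + 0.7109 = 2.1810 bits
  H(X,Y) = 2.1810 bits
✓ Chain rule verified.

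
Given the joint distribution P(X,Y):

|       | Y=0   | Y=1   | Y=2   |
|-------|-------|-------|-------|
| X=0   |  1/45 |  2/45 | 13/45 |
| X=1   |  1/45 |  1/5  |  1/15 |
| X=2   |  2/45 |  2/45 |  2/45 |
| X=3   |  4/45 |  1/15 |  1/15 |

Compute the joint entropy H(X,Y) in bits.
3.1163 bits

H(X,Y) = -Σ_{x,y} P(x,y) log₂ P(x,y). Per-cell terms -P(x,y)·log₂P(x,y):
  X=0: 0.12204, 0.19964, 0.51752
  X=1: 0.12204, 0.46439, 0.26046
  X=2: 0.19964, 0.19964, 0.19964
  X=3: 0.31039, 0.26046, 0.26046
Sum of the 12 terms: H(X,Y) = 3.1163 bits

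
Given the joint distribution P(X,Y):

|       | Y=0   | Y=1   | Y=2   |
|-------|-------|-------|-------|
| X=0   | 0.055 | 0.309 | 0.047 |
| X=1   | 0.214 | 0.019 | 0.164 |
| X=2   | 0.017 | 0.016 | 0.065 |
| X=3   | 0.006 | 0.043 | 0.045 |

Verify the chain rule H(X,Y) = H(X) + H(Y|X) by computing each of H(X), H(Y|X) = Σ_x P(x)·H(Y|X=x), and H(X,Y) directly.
H(X) = 1.7054 bits, H(Y|X) = 1.1605 bits, H(X,Y) = 2.8659 bits

Marginal of X (row sums):
  P(X=0) = 0.055 + 0.309 + 0.047 = 0.411
  P(X=1) = 0.214 + 0.019 + 0.164 = 0.397
  P(X=2) = 0.017 + 0.016 + 0.065 = 0.098
  P(X=3) = 0.006 + 0.043 + 0.045 = 0.094
H(X) = -[0.411·log₂(0.411) + 0.397·log₂(0.397) + 0.098·log₂(0.098) + 0.094·log₂(0.094)]
  = 0.52723 + 0.52912 + 0.32841 + 0.32065 = 1.7054 bits

H(Y|X) = Σ_x P(x)·H(Y|X=x):
  X=0: P(X=0) = 0.411, P(Y|X=0) = (55/411, 103/137, 47/411) → H(Y|X=0) = 1.05545
  X=1: P(X=1) = 0.397, P(Y|X=1) = (214/397, 19/397, 164/397) → H(Y|X=1) = 1.21732
  X=2: P(X=2) = 0.098, P(Y|X=2) = (17/98, 8/49, 65/98) → H(Y|X=2) = 1.25817
  X=3: P(X=3) = 0.094, P(Y|X=3) = (3/47, 43/94, 45/94) → H(Y|X=3) = 1.27829
H(Y|X) = 0.411·1.05545 + 0.397·1.21732 + 0.098·1.25817 + 0.094·1.27829 = 1.1605 bits

H(X,Y) = -Σ_{x,y} P(x,y) log₂ P(x,y). Per-cell terms -P(x,y)·log₂P(x,y):
  X=0: 0.23014, 0.52355, 0.20733
  X=1: 0.47600, 0.10864, 0.42775
  X=2: 0.09993, 0.09545, 0.25632
  X=3: 0.04428, 0.19520, 0.20133
Sum of the 12 terms: H(X,Y) = 2.8659 bits

Chain rule check:
  H(X) + H(Y|X) = 1.7054 + 1.1605 = 2.8659 bits
  H(X,Y) = 2.8659 bits
✓ Chain rule verified.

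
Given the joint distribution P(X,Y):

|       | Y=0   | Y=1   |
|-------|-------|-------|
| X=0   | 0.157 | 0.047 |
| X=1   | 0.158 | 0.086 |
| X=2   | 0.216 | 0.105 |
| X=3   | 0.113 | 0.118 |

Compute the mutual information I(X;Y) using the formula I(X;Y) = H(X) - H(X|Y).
0.0284 bits

I(X;Y) = H(X) - H(X|Y)

Marginal of X (row sums):
  P(X=0) = 0.157 + 0.047 = 0.204
  P(X=1) = 0.158 + 0.086 = 0.244
  P(X=2) = 0.216 + 0.105 = 0.321
  P(X=3) = 0.113 + 0.118 = 0.231
H(X) = -[0.204·log₂(0.204) + 0.244·log₂(0.244) + 0.321·log₂(0.321) + 0.231·log₂(0.231)]
  = 0.46785 + 0.49655 + 0.52623 + 0.48834 = 1.9790 bits

Marginal of Y (column sums):
  P(Y=0) = 0.157 + 0.158 + 0.216 + 0.113 = 0.644
  P(Y=1) = 0.047 + 0.086 + 0.105 + 0.118 = 0.356
H(X|Y) = Σ_y P(y)·H(X|Y=y):
  Y=0: P(Y=0) = 0.644, P(X|Y=0) = (157/644, 79/322, 54/161, 113/644) → H(X|Y=0) = 1.96292
  Y=1: P(Y=1) = 0.356, P(X|Y=1) = (47/356, 43/178, 105/356, 59/178) → H(X|Y=1) = 1.92834
H(X|Y) = 0.644·1.96292 + 0.356·1.92834 = 1.9506 bits

I(X;Y) = H(X) - H(X|Y) = 1.9790 - 1.9506 = 0.0284 bits

Cross-check via I(X;Y) = H(X) + H(Y) - H(X,Y): computing H(Y) from the column sums and H(X,Y) from the 8 cells in the same way gives H(Y) = 0.9393 bits and H(X,Y) = 2.8899 bits, so
I(X;Y) = 1.9790 + 0.9393 - 2.8899 = 0.0284 bits ✓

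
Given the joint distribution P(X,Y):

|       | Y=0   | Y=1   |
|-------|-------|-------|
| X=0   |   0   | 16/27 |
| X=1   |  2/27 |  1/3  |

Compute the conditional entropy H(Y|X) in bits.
0.2787 bits

H(Y|X) = H(X,Y) - H(X)

H(X,Y) = -Σ_{x,y} P(x,y) log₂ P(x,y). Per-cell terms -P(x,y)·log₂P(x,y):
  X=0: 0.00000, 0.44734
  X=1: 0.27814, 0.52832
  (cells with P = 0 contribute 0)
Sum of the 4 terms: H(X,Y) = 1.2538 bits

Marginal of X (row sums):
  P(X=0) = 0 + 16/27 = 16/27
  P(X=1) = 2/27 + 1/3 = 11/27
H(X) = -[(16/27)·log₂(16/27) + (11/27)·log₂(11/27)]
  = 0.44734 + 0.52778 = 0.9751 bits

H(Y|X) = H(X,Y) - H(X) = 1.2538 - 0.9751 = 0.2787 bits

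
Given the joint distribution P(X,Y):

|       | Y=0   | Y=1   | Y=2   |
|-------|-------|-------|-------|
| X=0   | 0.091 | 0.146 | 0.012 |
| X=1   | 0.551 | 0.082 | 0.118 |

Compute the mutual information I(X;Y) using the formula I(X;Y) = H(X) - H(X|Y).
0.1591 bits

I(X;Y) = H(X) - H(X|Y)

Marginal of X (row sums):
  P(X=0) = 0.091 + 0.146 + 0.012 = 0.249
  P(X=1) = 0.551 + 0.082 + 0.118 = 0.751
H(X) = -[0.249·log₂(0.249) + 0.751·log₂(0.751)]
  = 0.49944 + 0.31025 = 0.8097 bits

Marginal of Y (column sums):
  P(Y=0) = 0.091 + 0.551 = 0.642
  P(Y=1) = 0.146 + 0.082 = 0.228
  P(Y=2) = 0.012 + 0.118 = 0.130
H(X|Y) = Σ_y P(y)·H(X|Y=y):
  Y=0: P(Y=0) = 0.642, P(X|Y=0) = (91/642, 551/642) → H(X|Y=0) = 0.58879
  Y=1: P(Y=1) = 0.228, P(X|Y=1) = (73/114, 41/114) → H(X|Y=1) = 0.94239
  Y=2: P(Y=2) = 0.130, P(X|Y=2) = (6/65, 59/65) → H(X|Y=2) = 0.44413
H(X|Y) = 0.642·0.58879 + 0.228·0.94239 + 0.130·0.44413 = 0.6506 bits

I(X;Y) = H(X) - H(X|Y) = 0.8097 - 0.6506 = 0.1591 bits

Cross-check via I(X;Y) = H(X) + H(Y) - H(X,Y): computing H(Y) from the column sums and H(X,Y) from the 6 cells in the same way gives H(Y) = 1.2794 bits and H(X,Y) = 1.9300 bits, so
I(X;Y) = 0.8097 + 1.2794 - 1.9300 = 0.1591 bits ✓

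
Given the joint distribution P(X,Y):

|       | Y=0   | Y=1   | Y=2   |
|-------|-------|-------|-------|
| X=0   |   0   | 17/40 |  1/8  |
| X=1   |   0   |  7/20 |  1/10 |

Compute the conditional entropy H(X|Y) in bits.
0.9927 bits

H(X|Y) = H(X,Y) - H(Y)

H(X,Y) = -Σ_{x,y} P(x,y) log₂ P(x,y). Per-cell terms -P(x,y)·log₂P(x,y):
  X=0: 0.0000, 0.5246, 0.3750
  X=1: 0.0000, 0.5301, 0.3322
  (cells with P = 0 contribute 0)
Sum of the 6 terms: H(X,Y) = 1.7619 bits

Marginal of Y (column sums):
  P(Y=0) = 0 + 0 = 0
  P(Y=1) = 17/40 + 7/20 = 31/40
  P(Y=2) = 1/8 + 1/10 = 9/40
H(Y) = -[(31/40)·log₂(31/40) + (9/40)·log₂(9/40)]   (outcomes with P = 0 contribute 0)
  = 0.2850 + 0.4842 = 0.7692 bits

H(X|Y) = H(X,Y) - H(Y) = 1.7619 - 0.7692 = 0.9927 bits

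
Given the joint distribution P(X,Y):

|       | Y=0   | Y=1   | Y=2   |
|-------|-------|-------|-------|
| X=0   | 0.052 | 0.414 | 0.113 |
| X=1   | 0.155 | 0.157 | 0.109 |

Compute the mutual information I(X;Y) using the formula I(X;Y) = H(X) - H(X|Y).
0.1072 bits

I(X;Y) = H(X) - H(X|Y)

Marginal of X (row sums):
  P(X=0) = 0.052 + 0.414 + 0.113 = 0.579
  P(X=1) = 0.155 + 0.157 + 0.109 = 0.421
H(X) = -[0.579·log₂(0.579) + 0.421·log₂(0.421)]
  = 0.456463 + 0.525453 = 0.98192 bits

Marginal of Y (column sums):
  P(Y=0) = 0.052 + 0.155 = 0.207
  P(Y=1) = 0.414 + 0.157 = 0.571
  P(Y=2) = 0.113 + 0.109 = 0.222
H(X|Y) = Σ_y P(y)·H(X|Y=y):
  Y=0: P(Y=0) = 0.207, P(X|Y=0) = (52/207, 155/207) → H(X|Y=0) = 0.813187
  Y=1: P(Y=1) = 0.571, P(X|Y=1) = (414/571, 157/571) → H(X|Y=1) = 0.848487
  Y=2: P(Y=2) = 0.222, P(X|Y=2) = (113/222, 109/222) → H(X|Y=2) = 0.999766
H(X|Y) = 0.207·0.813187 + 0.571·0.848487 + 0.222·0.999766 = 0.87476 bits

I(X;Y) = H(X) - H(X|Y) = 0.98192 - 0.87476 = 0.1072 bits

Cross-check via I(X;Y) = H(X) + H(Y) - H(X,Y): computing H(Y) from the column sums and H(X,Y) from the 6 cells in the same way gives H(Y) = 1.41403 bits and H(X,Y) = 2.28879 bits, so
I(X;Y) = 0.98192 + 1.41403 - 2.28879 = 0.1072 bits ✓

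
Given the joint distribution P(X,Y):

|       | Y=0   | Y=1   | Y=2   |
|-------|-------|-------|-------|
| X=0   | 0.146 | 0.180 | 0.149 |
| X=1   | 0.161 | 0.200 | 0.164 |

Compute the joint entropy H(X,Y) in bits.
2.5762 bits

H(X,Y) = -Σ_{x,y} P(x,y) log₂ P(x,y). Per-cell terms -P(x,y)·log₂P(x,y):
  X=0: 0.4053, 0.4453, 0.4092
  X=1: 0.4242, 0.4644, 0.4278
Sum of the 6 terms: H(X,Y) = 2.5762 bits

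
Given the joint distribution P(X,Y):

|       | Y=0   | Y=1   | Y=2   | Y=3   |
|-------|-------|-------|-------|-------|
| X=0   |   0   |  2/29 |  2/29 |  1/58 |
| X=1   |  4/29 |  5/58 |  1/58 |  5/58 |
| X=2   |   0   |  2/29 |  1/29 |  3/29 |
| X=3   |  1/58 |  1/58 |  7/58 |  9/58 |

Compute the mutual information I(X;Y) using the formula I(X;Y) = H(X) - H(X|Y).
0.3790 bits

I(X;Y) = H(X) - H(X|Y)

Marginal of X (row sums):
  P(X=0) = 0 + 2/29 + 2/29 + 1/58 = 9/58
  P(X=1) = 4/29 + 5/58 + 1/58 + 5/58 = 19/58
  P(X=2) = 0 + 2/29 + 1/29 + 3/29 = 6/29
  P(X=3) = 1/58 + 1/58 + 7/58 + 9/58 = 9/29
H(X) = -[(9/58)·log₂(9/58) + (19/58)·log₂(19/58) + (6/29)·log₂(6/29) + (9/29)·log₂(9/29)]
  = 0.41711 + 0.52743 + 0.47028 + 0.52388 = 1.93870 bits

Marginal of Y (column sums):
  P(Y=0) = 0 + 4/29 + 0 + 1/58 = 9/58
  P(Y=1) = 2/29 + 5/58 + 2/29 + 1/58 = 7/29
  P(Y=2) = 2/29 + 1/58 + 1/29 + 7/58 = 7/29
  P(Y=3) = 1/58 + 5/58 + 3/29 + 9/58 = 21/58
H(X|Y) = Σ_y P(y)·H(X|Y=y):
  Y=0: P(Y=0) = 9/58, P(X|Y=0) = (0, 8/9, 0, 1/9) → H(X|Y=0) = 0.50326
  Y=1: P(Y=1) = 7/29, P(X|Y=1) = (2/7, 5/14, 2/7, 1/14) → H(X|Y=1) = 1.83524
  Y=2: P(Y=2) = 7/29, P(X|Y=2) = (2/7, 1/14, 1/7, 1/2) → H(X|Y=2) = 1.68939
  Y=3: P(Y=3) = 21/58, P(X|Y=3) = (1/21, 5/21, 2/7, 3/7) → H(X|Y=3) = 1.74238
H(X|Y) = (9/58)·0.50326 + (7/29)·1.83524 + (7/29)·1.68939 + (21/58)·1.74238 = 1.55973 bits

I(X;Y) = H(X) - H(X|Y) = 1.93870 - 1.55973 = 0.3790 bits

Cross-check via I(X;Y) = H(X) + H(Y) - H(X,Y): computing H(Y) from the column sums and H(X,Y) from the 16 cells in the same way gives H(Y) = 1.93774 bits and H(X,Y) = 3.49747 bits, so
I(X;Y) = 1.93870 + 1.93774 - 3.49747 = 0.3790 bits ✓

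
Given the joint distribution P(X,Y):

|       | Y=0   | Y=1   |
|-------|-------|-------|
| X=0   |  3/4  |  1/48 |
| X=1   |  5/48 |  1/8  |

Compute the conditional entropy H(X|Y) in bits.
0.5432 bits

H(X|Y) = H(X,Y) - H(Y)

H(X,Y) = -Σ_{x,y} P(x,y) log₂ P(x,y). Per-cell terms -P(x,y)·log₂P(x,y):
  X=0: 0.31128, 0.11635
  X=1: 0.33990, 0.37500
Sum of the 4 terms: H(X,Y) = 1.1425 bits

Marginal of Y (column sums):
  P(Y=0) = 3/4 + 5/48 = 41/48
  P(Y=1) = 1/48 + 1/8 = 7/48
H(Y) = -[(41/48)·log₂(41/48) + (7/48)·log₂(7/48)]
  = 0.19425 + 0.40507 = 0.5993 bits

H(X|Y) = H(X,Y) - H(Y) = 1.1425 - 0.5993 = 0.5432 bits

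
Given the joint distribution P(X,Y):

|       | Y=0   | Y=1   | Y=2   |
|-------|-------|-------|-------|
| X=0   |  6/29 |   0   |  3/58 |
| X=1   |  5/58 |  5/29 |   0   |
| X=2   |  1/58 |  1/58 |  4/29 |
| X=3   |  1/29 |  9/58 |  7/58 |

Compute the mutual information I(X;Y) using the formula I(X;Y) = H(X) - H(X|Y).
0.5711 bits

I(X;Y) = H(X) - H(X|Y)

Marginal of X (row sums):
  P(X=0) = 6/29 + 0 + 3/58 = 15/58
  P(X=1) = 5/58 + 5/29 + 0 = 15/58
  P(X=2) = 1/58 + 1/58 + 4/29 = 5/29
  P(X=3) = 1/29 + 9/58 + 7/58 = 9/29
H(X) = -[(15/58)·log₂(15/58) + (15/58)·log₂(15/58) + (5/29)·log₂(5/29) + (9/29)·log₂(9/29)]
  = 0.50459 + 0.50459 + 0.43725 + 0.52388 = 1.9703 bits

Marginal of Y (column sums):
  P(Y=0) = 6/29 + 5/58 + 1/58 + 1/29 = 10/29
  P(Y=1) = 0 + 5/29 + 1/58 + 9/58 = 10/29
  P(Y=2) = 3/58 + 0 + 4/29 + 7/58 = 9/29
H(X|Y) = Σ_y P(y)·H(X|Y=y):
  Y=0: P(Y=0) = 10/29, P(X|Y=0) = (3/5, 1/4, 1/20, 1/10) → H(X|Y=0) = 1.49047
  Y=1: P(Y=1) = 10/29, P(X|Y=1) = (0, 1/2, 1/20, 9/20) → H(X|Y=1) = 1.23450
  Y=2: P(Y=2) = 9/29, P(X|Y=2) = (1/6, 0, 4/9, 7/18) → H(X|Y=2) = 1.48068
H(X|Y) = (10/29)·1.49047 + (10/29)·1.23450 + (9/29)·1.48068 = 1.3992 bits

I(X;Y) = H(X) - H(X|Y) = 1.9703 - 1.3992 = 0.5711 bits

Cross-check via I(X;Y) = H(X) + H(Y) - H(X,Y): computing H(Y) from the column sums and H(X,Y) from the 12 cells in the same way gives H(Y) = 1.5832 bits and H(X,Y) = 2.9824 bits, so
I(X;Y) = 1.9703 + 1.5832 - 2.9824 = 0.5711 bits ✓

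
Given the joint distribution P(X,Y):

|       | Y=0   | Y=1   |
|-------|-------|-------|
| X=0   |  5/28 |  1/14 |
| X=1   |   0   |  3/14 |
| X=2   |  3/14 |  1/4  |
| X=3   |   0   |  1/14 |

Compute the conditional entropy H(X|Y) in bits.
1.4736 bits

H(X|Y) = H(X,Y) - H(Y)

H(X,Y) = -Σ_{x,y} P(x,y) log₂ P(x,y). Per-cell terms -P(x,y)·log₂P(x,y):
  X=0: 0.4438, 0.2720
  X=1: 0.0000, 0.4762
  X=2: 0.4762, 0.5000
  X=3: 0.0000, 0.2720
  (cells with P = 0 contribute 0)
Sum of the 8 terms: H(X,Y) = 2.4402 bits

Marginal of Y (column sums):
  P(Y=0) = 5/28 + 0 + 3/14 + 0 = 11/28
  P(Y=1) = 1/14 + 3/14 + 1/4 + 1/14 = 17/28
H(Y) = -[(11/28)·log₂(11/28) + (17/28)·log₂(17/28)]
  = 0.5295 + 0.4371 = 0.9666 bits

H(X|Y) = H(X,Y) - H(Y) = 2.4402 - 0.9666 = 1.4736 bits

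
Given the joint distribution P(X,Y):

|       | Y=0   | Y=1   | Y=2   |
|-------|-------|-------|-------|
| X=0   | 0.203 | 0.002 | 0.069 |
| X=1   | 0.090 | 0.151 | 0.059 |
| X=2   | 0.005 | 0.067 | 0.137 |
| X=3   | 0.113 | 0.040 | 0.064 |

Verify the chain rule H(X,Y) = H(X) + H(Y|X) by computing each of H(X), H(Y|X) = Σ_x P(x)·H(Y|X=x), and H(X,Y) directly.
H(X) = 1.9832 bits, H(Y|X) = 1.2207 bits, H(X,Y) = 3.2039 bits

Marginal of X (row sums):
  P(X=0) = 0.203 + 0.002 + 0.069 = 0.274
  P(X=1) = 0.090 + 0.151 + 0.059 = 0.300
  P(X=2) = 0.005 + 0.067 + 0.137 = 0.209
  P(X=3) = 0.113 + 0.040 + 0.064 = 0.217
H(X) = -[0.274·log₂(0.274) + 0.300·log₂(0.300) + 0.209·log₂(0.209) + 0.217·log₂(0.217)]
  = 0.511764 + 0.521090 + 0.472011 + 0.478319 = 1.9832 bits

H(Y|X) = Σ_x P(x)·H(Y|X=x):
  X=0: P(X=0) = 0.274, P(Y|X=0) = (203/274, 1/137, 69/274) → H(Y|X=0) = 0.873392
  X=1: P(X=1) = 0.300, P(Y|X=1) = (3/10, 151/300, 59/300) → H(Y|X=1) = 1.481013
  X=2: P(X=2) = 0.209, P(Y|X=2) = (5/209, 67/209, 137/209) → H(Y|X=2) = 1.054402
  X=3: P(X=3) = 0.217, P(Y|X=3) = (113/217, 40/217, 64/217) → H(Y|X=3) = 1.459444
H(Y|X) = 0.274·0.873392 + 0.300·1.481013 + 0.209·1.054402 + 0.217·1.459444 = 1.2207 bits

H(X,Y) = -Σ_{x,y} P(x,y) log₂ P(x,y). Per-cell terms -P(x,y)·log₂P(x,y):
  X=0: 0.466991, 0.017932, 0.266151
  X=1: 0.312654, 0.411834, 0.240905
  X=2: 0.038219, 0.261280, 0.392882
  X=3: 0.355453, 0.185754, 0.253810
Sum of the 12 terms: H(X,Y) = 3.2039 bits

Chain rule check:
  H(X) + H(Y|X) = 1.9832 + 1.2207 = 3.2039 bits
  H(X,Y) = 3.2039 bits
✓ Chain rule verified.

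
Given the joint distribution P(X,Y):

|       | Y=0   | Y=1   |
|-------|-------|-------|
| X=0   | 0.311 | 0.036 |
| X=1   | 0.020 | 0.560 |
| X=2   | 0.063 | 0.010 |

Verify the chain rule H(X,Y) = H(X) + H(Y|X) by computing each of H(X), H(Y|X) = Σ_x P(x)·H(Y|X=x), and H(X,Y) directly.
H(X) = 1.2613 bits, H(Y|X) = 0.3344 bits, H(X,Y) = 1.5957 bits

Marginal of X (row sums):
  P(X=0) = 0.311 + 0.036 = 0.347
  P(X=1) = 0.020 + 0.560 = 0.580
  P(X=2) = 0.063 + 0.010 = 0.073
H(X) = -[0.347·log₂(0.347) + 0.580·log₂(0.580) + 0.073·log₂(0.073)]
  = 0.5299 + 0.4558 + 0.2756 = 1.2613 bits

H(Y|X) = Σ_x P(x)·H(Y|X=x):
  X=0: P(X=0) = 0.347, P(Y|X=0) = (311/347, 36/347) → H(Y|X=0) = 0.4808
  X=1: P(X=1) = 0.580, P(Y|X=1) = (1/29, 28/29) → H(Y|X=1) = 0.2164
  X=2: P(X=2) = 0.073, P(Y|X=2) = (63/73, 10/73) → H(Y|X=2) = 0.5763
H(Y|X) = 0.347·0.4808 + 0.580·0.2164 + 0.073·0.5763 = 0.3344 bits

H(X,Y) = -Σ_{x,y} P(x,y) log₂ P(x,y). Per-cell terms -P(x,y)·log₂P(x,y):
  X=0: 0.5240, 0.1727
  X=1: 0.1129, 0.4684
  X=2: 0.2513, 0.0664
Sum of the 6 terms: H(X,Y) = 1.5957 bits

Chain rule check:
  H(X) + H(Y|X) = 1.2613 + 0.3344 = 1.5957 bits
  H(X,Y) = 1.5957 bits
✓ Chain rule verified.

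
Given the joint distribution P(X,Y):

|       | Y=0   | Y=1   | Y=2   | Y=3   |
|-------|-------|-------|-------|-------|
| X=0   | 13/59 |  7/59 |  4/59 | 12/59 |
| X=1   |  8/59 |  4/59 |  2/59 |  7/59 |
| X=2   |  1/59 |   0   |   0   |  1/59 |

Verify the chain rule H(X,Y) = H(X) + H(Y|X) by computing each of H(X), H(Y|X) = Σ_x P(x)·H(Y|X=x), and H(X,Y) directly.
H(X) = 1.1308 bits, H(Y|X) = 1.8293 bits, H(X,Y) = 2.9601 bits

Marginal of X (row sums):
  P(X=0) = 13/59 + 7/59 + 4/59 + 12/59 = 36/59
  P(X=1) = 8/59 + 4/59 + 2/59 + 7/59 = 21/59
  P(X=2) = 1/59 + 0 + 0 + 1/59 = 2/59
H(X) = -[(36/59)·log₂(36/59) + (21/59)·log₂(21/59) + (2/59)·log₂(2/59)]
  = 0.43488 + 0.53045 + 0.16551 = 1.1308 bits

H(Y|X) = Σ_x P(x)·H(Y|X=x):
  X=0: P(X=0) = 36/59, P(Y|X=0) = (13/36, 7/36, 1/9, 1/3) → H(Y|X=0) = 1.87057
  X=1: P(X=1) = 21/59, P(Y|X=1) = (8/21, 4/21, 2/21, 1/3) → H(Y|X=1) = 1.83748
  X=2: P(X=2) = 2/59, P(Y|X=2) = (1/2, 0, 0, 1/2) → H(Y|X=2) = 1.00000
H(Y|X) = (36/59)·1.87057 + (21/59)·1.83748 + (2/59)·1.00000 = 1.8293 bits

H(X,Y) = -Σ_{x,y} P(x,y) log₂ P(x,y). Per-cell terms -P(x,y)·log₂P(x,y):
  X=0: 0.48082, 0.36486, 0.26323, 0.46732
  X=1: 0.39087, 0.26323, 0.16551, 0.36486
  X=2: 0.09971, 0.00000, 0.00000, 0.09971
  (cells with P = 0 contribute 0)
Sum of the 12 terms: H(X,Y) = 2.9601 bits

Chain rule check:
  H(X) + H(Y|X) = 1.1308 + 1.8293 = 2.9601 bits
  H(X,Y) = 2.9601 bits
✓ Chain rule verified.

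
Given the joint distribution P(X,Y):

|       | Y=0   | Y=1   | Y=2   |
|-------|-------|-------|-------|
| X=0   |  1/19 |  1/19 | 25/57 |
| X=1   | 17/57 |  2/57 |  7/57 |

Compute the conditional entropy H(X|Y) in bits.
0.7246 bits

H(X|Y) = H(X,Y) - H(Y)

H(X,Y) = -Σ_{x,y} P(x,y) log₂ P(x,y). Per-cell terms -P(x,y)·log₂P(x,y):
  X=0: 0.223575, 0.223575, 0.521506
  X=1: 0.520566, 0.169575, 0.371557
Sum of the 6 terms: H(X,Y) = 2.03035 bits

Marginal of Y (column sums):
  P(Y=0) = 1/19 + 17/57 = 20/57
  P(Y=1) = 1/19 + 2/57 = 5/57
  P(Y=2) = 25/57 + 7/57 = 32/57
H(Y) = -[(20/57)·log₂(20/57) + (5/57)·log₂(5/57) + (32/57)·log₂(32/57)]
  = 0.530162 + 0.307979 + 0.467587 = 1.30573 bits

H(X|Y) = H(X,Y) - H(Y) = 2.03035 - 1.30573 = 0.7246 bits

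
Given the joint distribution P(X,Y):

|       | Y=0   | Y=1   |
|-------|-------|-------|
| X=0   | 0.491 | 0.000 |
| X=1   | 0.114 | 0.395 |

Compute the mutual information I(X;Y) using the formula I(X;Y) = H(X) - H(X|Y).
0.5774 bits

I(X;Y) = H(X) - H(X|Y)

Marginal of X (row sums):
  P(X=0) = 0.491 + 0.000 = 0.491
  P(X=1) = 0.114 + 0.395 = 0.509
H(X) = -[0.491·log₂(0.491) + 0.509·log₂(0.509)]
  = 0.50387 + 0.49590 = 0.99977 bits

Marginal of Y (column sums):
  P(Y=0) = 0.491 + 0.114 = 0.605
  P(Y=1) = 0.000 + 0.395 = 0.395
H(X|Y) = Σ_y P(y)·H(X|Y=y):
  Y=0: P(Y=0) = 0.605, P(X|Y=0) = (491/605, 114/605) → H(X|Y=0) = 0.69818
  Y=1: P(Y=1) = 0.395, P(X|Y=1) = (0, 1) → H(X|Y=1) = 0.00000
H(X|Y) = 0.605·0.69818 + 0.395·0.00000 = 0.42240 bits

I(X;Y) = H(X) - H(X|Y) = 0.99977 - 0.42240 = 0.5774 bits

Cross-check via I(X;Y) = H(X) + H(Y) - H(X,Y): computing H(Y) from the column sums and H(X,Y) from the 4 cells in the same way gives H(Y) = 0.96795 bits and H(X,Y) = 1.39035 bits, so
I(X;Y) = 0.99977 + 0.96795 - 1.39035 = 0.5774 bits ✓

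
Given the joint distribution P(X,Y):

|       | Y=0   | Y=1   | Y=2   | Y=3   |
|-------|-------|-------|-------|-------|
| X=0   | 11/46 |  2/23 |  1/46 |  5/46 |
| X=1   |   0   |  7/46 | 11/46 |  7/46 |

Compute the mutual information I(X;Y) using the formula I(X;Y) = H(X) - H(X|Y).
0.4048 bits

I(X;Y) = H(X) - H(X|Y)

Marginal of X (row sums):
  P(X=0) = 11/46 + 2/23 + 1/46 + 5/46 = 21/46
  P(X=1) = 0 + 7/46 + 11/46 + 7/46 = 25/46
H(X) = -[(21/46)·log₂(21/46) + (25/46)·log₂(25/46)]
  = 0.5164 + 0.4781 = 0.9945 bits

Marginal of Y (column sums):
  P(Y=0) = 11/46 + 0 = 11/46
  P(Y=1) = 2/23 + 7/46 = 11/46
  P(Y=2) = 1/46 + 11/46 = 6/23
  P(Y=3) = 5/46 + 7/46 = 6/23
H(X|Y) = Σ_y P(y)·H(X|Y=y):
  Y=0: P(Y=0) = 11/46, P(X|Y=0) = (1, 0) → H(X|Y=0) = 0.0000
  Y=1: P(Y=1) = 11/46, P(X|Y=1) = (4/11, 7/11) → H(X|Y=1) = 0.9457
  Y=2: P(Y=2) = 6/23, P(X|Y=2) = (1/12, 11/12) → H(X|Y=2) = 0.4138
  Y=3: P(Y=3) = 6/23, P(X|Y=3) = (5/12, 7/12) → H(X|Y=3) = 0.9799
H(X|Y) = (11/46)·0.0000 + (11/46)·0.9457 + (6/23)·0.4138 + (6/23)·0.9799 = 0.5897 bits

I(X;Y) = H(X) - H(X|Y) = 0.9945 - 0.5897 = 0.4048 bits

Cross-check via I(X;Y) = H(X) + H(Y) - H(X,Y): computing H(Y) from the column sums and H(X,Y) from the 8 cells in the same way gives H(Y) = 1.9986 bits and H(X,Y) = 2.5883 bits, so
I(X;Y) = 0.9945 + 1.9986 - 2.5883 = 0.4048 bits ✓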